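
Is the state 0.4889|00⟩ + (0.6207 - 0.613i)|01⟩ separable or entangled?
Separable

Writing the state as a|00⟩ + b|01⟩ + c|10⟩ + d|11⟩, it is a product state iff ad − bc = 0.
Here (a, b, c, d) = (0.4889, (0.6207 - 0.613i), 0, 0): ad − bc = (0.4889)(0) − (0.6207 - 0.613i)(0) = 0, so the state is separable.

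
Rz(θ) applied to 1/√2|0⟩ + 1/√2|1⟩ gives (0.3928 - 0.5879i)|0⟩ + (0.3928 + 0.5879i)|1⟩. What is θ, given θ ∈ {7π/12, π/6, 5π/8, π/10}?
5π/8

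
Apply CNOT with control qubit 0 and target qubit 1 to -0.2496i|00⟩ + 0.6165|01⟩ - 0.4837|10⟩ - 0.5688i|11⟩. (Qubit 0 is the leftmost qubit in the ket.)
-0.2496i|00⟩ + 0.6165|01⟩ - 0.5688i|10⟩ - 0.4837|11⟩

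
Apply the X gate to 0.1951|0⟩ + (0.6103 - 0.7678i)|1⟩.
(0.6103 - 0.7678i)|0⟩ + 0.1951|1⟩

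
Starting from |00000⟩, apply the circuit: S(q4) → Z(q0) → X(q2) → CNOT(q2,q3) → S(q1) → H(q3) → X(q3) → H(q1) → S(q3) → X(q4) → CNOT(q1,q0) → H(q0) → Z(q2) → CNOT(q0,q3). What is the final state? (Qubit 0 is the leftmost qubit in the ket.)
1/√8|00101⟩ - (1/√8)i|00111⟩ + 1/√8|01101⟩ - (1/√8)i|01111⟩ - (1/√8)i|10101⟩ + 1/√8|10111⟩ + (1/√8)i|11101⟩ - 1/√8|11111⟩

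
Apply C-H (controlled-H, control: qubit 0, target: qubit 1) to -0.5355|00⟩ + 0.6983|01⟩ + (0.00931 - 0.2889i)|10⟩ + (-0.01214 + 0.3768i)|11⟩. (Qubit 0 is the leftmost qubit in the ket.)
-0.5355|00⟩ + 0.6983|01⟩ + (-0.002001 + 0.06215i)|10⟩ + (0.01517 - 0.4707i)|11⟩

C-H leaves the control-|0⟩ kets |00⟩, |01⟩ unchanged and applies H to qubit 1 on the control-|1⟩ pair (|10⟩, |11⟩).
H = [[1/√2, 1/√2], [1/√2, -1/√2]].
With a = amp(|10⟩) = (0.00931 - 0.2889i) and b = amp(|11⟩) = (-0.01214 + 0.3768i):
new amp(|10⟩) = (1/√2)·a + (1/√2)·b = (-0.002001 + 0.06215i)
new amp(|11⟩) = (1/√2)·a + (-1/√2)·b = (0.01517 - 0.4707i)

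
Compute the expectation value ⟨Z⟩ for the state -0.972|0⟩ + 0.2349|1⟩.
0.8896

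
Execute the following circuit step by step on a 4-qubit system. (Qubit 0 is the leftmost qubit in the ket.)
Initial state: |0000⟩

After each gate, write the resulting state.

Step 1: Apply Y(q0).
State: i|1000⟩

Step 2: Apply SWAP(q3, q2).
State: i|1000⟩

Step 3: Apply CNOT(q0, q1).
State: i|1100⟩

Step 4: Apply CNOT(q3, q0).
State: i|1100⟩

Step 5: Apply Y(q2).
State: -|1110⟩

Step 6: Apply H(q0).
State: -1/√2|0110⟩ + 1/√2|1110⟩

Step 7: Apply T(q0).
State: -1/√2|0110⟩ + (1/2 + (1/2)i)|1110⟩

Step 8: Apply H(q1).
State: -1/2|0010⟩ + 1/2|0110⟩ + (1/√8 + (1/√8)i)|1010⟩ + (-1/√8 - (1/√8)i)|1110⟩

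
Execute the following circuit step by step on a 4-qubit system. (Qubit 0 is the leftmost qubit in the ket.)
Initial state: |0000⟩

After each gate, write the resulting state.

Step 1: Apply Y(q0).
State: i|1000⟩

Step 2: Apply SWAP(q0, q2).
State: i|0010⟩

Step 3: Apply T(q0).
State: i|0010⟩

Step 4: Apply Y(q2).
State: |0000⟩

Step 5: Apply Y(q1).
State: i|0100⟩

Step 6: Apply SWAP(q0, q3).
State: i|0100⟩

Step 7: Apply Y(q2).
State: -|0110⟩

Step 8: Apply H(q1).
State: -1/√2|0010⟩ + 1/√2|0110⟩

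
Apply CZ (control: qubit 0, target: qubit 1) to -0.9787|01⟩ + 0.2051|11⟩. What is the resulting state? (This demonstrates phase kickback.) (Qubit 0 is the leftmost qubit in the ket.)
-0.9787|01⟩ - 0.2051|11⟩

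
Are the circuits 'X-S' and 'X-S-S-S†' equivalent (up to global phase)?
Yes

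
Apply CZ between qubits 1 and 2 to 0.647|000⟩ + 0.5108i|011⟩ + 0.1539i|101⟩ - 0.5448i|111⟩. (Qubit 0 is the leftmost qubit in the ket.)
0.647|000⟩ - 0.5108i|011⟩ + 0.1539i|101⟩ + 0.5448i|111⟩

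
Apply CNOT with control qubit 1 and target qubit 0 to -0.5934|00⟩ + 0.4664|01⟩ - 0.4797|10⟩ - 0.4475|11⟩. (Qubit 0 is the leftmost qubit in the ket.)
-0.5934|00⟩ - 0.4475|01⟩ - 0.4797|10⟩ + 0.4664|11⟩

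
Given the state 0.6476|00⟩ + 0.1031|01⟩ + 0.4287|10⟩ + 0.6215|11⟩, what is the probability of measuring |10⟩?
0.1838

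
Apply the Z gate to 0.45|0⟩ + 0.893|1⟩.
0.45|0⟩ - 0.893|1⟩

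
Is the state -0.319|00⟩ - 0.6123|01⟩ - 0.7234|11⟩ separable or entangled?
Entangled

Writing the state as a|00⟩ + b|01⟩ + c|10⟩ + d|11⟩, it is a product state iff ad − bc = 0.
Here (a, b, c, d) = (-0.319, -0.6123, 0, -0.7234): ad − bc = (-0.319)(-0.7234) − (-0.6123)(0) = 0.2308 ≠ 0, so the state is entangled.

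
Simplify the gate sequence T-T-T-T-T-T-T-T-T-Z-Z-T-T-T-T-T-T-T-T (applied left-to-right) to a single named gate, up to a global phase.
T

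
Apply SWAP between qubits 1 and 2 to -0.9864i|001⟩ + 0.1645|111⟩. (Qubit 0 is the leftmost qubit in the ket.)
-0.9864i|010⟩ + 0.1645|111⟩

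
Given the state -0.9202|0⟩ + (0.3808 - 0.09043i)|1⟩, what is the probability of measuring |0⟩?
0.8468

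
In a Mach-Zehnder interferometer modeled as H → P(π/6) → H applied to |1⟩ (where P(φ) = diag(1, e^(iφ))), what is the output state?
(0.06699 - 0.25i)|0⟩ + (0.933 + 0.25i)|1⟩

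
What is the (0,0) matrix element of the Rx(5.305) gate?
-0.8828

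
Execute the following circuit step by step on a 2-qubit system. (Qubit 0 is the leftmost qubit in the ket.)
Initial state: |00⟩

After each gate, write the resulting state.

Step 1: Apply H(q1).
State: 1/√2|00⟩ + 1/√2|01⟩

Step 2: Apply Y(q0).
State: (1/√2)i|10⟩ + (1/√2)i|11⟩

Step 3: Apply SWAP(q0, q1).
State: (1/√2)i|01⟩ + (1/√2)i|11⟩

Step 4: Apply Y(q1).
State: 1/√2|00⟩ + 1/√2|10⟩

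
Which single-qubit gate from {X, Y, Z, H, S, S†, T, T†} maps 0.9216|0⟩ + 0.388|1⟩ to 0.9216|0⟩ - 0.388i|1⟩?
S†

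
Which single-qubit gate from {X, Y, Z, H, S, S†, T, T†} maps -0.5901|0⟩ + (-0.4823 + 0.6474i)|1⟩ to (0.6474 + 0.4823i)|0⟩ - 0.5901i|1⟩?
Y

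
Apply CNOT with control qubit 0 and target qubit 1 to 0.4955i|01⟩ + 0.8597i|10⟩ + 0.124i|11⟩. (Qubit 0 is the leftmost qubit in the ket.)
0.4955i|01⟩ + 0.124i|10⟩ + 0.8597i|11⟩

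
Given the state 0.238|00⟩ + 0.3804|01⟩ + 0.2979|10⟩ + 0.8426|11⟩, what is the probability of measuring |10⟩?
0.08874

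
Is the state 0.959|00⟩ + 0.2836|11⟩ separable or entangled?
Entangled

Writing the state as a|00⟩ + b|01⟩ + c|10⟩ + d|11⟩, it is a product state iff ad − bc = 0.
Here (a, b, c, d) = (0.959, 0, 0, 0.2836): ad − bc = (0.959)(0.2836) − (0)(0) = 0.272 ≠ 0, so the state is entangled.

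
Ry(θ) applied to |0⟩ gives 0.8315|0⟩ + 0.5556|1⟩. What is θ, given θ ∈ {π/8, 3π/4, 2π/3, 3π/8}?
3π/8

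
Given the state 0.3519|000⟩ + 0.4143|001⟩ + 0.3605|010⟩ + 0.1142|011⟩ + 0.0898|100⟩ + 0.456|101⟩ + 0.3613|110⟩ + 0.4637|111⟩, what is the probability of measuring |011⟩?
0.01304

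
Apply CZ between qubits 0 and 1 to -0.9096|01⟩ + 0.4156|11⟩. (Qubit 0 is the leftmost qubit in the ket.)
-0.9096|01⟩ - 0.4156|11⟩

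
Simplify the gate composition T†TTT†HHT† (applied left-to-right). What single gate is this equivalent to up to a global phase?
T†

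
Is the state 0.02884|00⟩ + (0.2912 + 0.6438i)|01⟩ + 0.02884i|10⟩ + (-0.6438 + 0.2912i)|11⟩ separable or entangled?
Separable

Writing the state as a|00⟩ + b|01⟩ + c|10⟩ + d|11⟩, it is a product state iff ad − bc = 0.
Here (a, b, c, d) = (0.02884, (0.2912 + 0.6438i), 0.02884i, (-0.6438 + 0.2912i)): ad − bc = (0.02884)(-0.6438 + 0.2912i) − (0.2912 + 0.6438i)(0.02884i) = 0, so the state is separable.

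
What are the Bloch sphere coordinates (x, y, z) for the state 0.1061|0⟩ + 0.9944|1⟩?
(0.211, 0, -0.9776)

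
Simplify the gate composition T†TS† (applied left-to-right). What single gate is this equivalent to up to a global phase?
S†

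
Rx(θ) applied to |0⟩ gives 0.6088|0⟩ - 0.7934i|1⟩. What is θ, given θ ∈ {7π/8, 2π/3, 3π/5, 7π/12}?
7π/12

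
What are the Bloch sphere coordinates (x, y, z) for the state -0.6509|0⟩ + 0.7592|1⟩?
(-0.9883, 0, -0.1527)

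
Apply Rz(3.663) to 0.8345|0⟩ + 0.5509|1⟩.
(-0.2151 - 0.8063i)|0⟩ + (-0.142 + 0.5323i)|1⟩

Rz(3.663) = [[e^(−iθ/2), 0], [0, e^(iθ/2)]] with e^(±iθ/2) = cos(θ/2) ± i·sin(θ/2); θ = 3.663, cos(θ/2) ≈ -0.257761, sin(θ/2) ≈ 0.966209.
With a = amp(|0⟩) = 0.8345 and b = amp(|1⟩) = 0.5509:
new amp(|0⟩) = (-0.257761 - 0.966209i)·a = (-0.2151 - 0.8063i)
new amp(|1⟩) = (-0.257761 + 0.966209i)·b = (-0.142 + 0.5323i)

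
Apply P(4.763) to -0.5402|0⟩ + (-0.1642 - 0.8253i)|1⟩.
-0.5402|0⟩ + (-0.8326 + 0.1222i)|1⟩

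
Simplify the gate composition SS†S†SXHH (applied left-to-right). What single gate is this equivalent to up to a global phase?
X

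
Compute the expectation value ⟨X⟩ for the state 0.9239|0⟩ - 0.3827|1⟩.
-0.7072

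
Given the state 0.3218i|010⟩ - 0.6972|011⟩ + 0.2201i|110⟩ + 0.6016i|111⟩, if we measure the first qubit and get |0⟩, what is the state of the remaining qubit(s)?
0.4191i|10⟩ - 0.908|11⟩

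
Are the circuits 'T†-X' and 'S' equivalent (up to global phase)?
No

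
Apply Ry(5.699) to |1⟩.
-0.288|0⟩ - 0.9576|1⟩

Ry(5.699) = [[cos(θ/2), −sin(θ/2)], [sin(θ/2), cos(θ/2)]]; θ = 5.699, cos(θ/2) ≈ -0.957643, sin(θ/2) ≈ 0.287957.
With a = amp(|0⟩) = 0 and b = amp(|1⟩) = 1:
new amp(|0⟩) = (-0.957643)·a + (-0.287957)·b = -0.288
new amp(|1⟩) = (0.287957)·a + (-0.957643)·b = -0.9576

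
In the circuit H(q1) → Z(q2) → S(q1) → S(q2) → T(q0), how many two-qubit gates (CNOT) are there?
0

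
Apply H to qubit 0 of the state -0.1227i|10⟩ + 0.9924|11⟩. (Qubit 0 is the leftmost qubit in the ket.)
-0.08676i|00⟩ + 0.7017|01⟩ + 0.08676i|10⟩ - 0.7017|11⟩

H on qubit 0 mixes each pair of kets that differ only in qubit 0: amplitudes (a, b) of (|…0…⟩, |…1…⟩) become ((a + b)/√2, (a − b)/√2). Kets absent from the input have amplitude 0.
(|00⟩, |10⟩): (a, b) = (0, -0.1227i) → (-0.08676i, 0.08676i)
(|01⟩, |11⟩): (a, b) = (0, 0.9924) → (0.7017, -0.7017)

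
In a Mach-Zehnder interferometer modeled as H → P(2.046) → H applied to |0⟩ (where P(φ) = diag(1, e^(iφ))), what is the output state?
(0.2712 + 0.4446i)|0⟩ + (0.7288 - 0.4446i)|1⟩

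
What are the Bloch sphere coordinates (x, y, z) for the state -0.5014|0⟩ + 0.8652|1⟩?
(-0.8676, 0, -0.4972)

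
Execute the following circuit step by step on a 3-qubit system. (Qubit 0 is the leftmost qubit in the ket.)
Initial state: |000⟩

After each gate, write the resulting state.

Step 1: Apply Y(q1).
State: i|010⟩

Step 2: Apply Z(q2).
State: i|010⟩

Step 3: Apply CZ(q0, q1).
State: i|010⟩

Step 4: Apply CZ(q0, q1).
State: i|010⟩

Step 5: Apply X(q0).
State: i|110⟩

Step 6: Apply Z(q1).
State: -i|110⟩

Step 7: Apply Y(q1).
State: -|100⟩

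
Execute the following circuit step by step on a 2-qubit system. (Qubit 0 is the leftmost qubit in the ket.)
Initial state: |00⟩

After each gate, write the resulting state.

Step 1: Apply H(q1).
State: 1/√2|00⟩ + 1/√2|01⟩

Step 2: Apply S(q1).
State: 1/√2|00⟩ + (1/√2)i|01⟩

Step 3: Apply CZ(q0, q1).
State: 1/√2|00⟩ + (1/√2)i|01⟩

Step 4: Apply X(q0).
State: 1/√2|10⟩ + (1/√2)i|11⟩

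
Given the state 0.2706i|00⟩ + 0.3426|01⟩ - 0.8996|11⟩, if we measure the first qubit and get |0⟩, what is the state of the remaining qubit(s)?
0.6198i|0⟩ + 0.7847|1⟩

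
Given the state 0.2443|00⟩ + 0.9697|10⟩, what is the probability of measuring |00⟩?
0.05968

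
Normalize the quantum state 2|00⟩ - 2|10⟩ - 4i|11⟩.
1/√6|00⟩ - 1/√6|10⟩ - 0.8165i|11⟩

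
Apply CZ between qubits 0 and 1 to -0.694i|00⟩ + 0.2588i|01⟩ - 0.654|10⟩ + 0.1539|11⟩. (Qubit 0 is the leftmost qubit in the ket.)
-0.694i|00⟩ + 0.2588i|01⟩ - 0.654|10⟩ - 0.1539|11⟩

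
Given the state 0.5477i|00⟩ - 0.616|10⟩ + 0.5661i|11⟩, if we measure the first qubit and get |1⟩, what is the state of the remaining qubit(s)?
-0.7363|0⟩ + 0.6767i|1⟩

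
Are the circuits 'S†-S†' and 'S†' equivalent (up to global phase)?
No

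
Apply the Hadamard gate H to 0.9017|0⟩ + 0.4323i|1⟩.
(0.6376 + 0.3057i)|0⟩ + (0.6376 - 0.3057i)|1⟩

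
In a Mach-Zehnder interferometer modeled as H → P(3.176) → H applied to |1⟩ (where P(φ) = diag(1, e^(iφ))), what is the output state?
(0.9997 + 0.0172i)|0⟩ + (0.0002959 - 0.0172i)|1⟩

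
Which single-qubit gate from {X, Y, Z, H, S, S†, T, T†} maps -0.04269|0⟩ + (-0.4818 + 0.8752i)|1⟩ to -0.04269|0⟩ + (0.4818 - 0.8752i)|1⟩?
Z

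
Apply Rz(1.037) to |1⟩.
(0.8686 + 0.4956i)|1⟩

Rz(1.037) = [[e^(−iθ/2), 0], [0, e^(iθ/2)]] with e^(±iθ/2) = cos(θ/2) ± i·sin(θ/2); θ = 1.037, cos(θ/2) ≈ 0.868564, sin(θ/2) ≈ 0.495578.
With a = amp(|0⟩) = 0 and b = amp(|1⟩) = 1:
new amp(|0⟩) = (0.868564 - 0.495578i)·a = 0
new amp(|1⟩) = (0.868564 + 0.495578i)·b = (0.8686 + 0.4956i)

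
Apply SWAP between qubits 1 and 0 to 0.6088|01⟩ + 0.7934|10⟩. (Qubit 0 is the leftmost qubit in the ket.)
0.7934|01⟩ + 0.6088|10⟩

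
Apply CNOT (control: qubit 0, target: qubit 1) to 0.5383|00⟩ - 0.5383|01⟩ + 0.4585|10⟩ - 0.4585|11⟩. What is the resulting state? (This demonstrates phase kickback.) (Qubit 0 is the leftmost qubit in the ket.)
0.5383|00⟩ - 0.5383|01⟩ - 0.4585|10⟩ + 0.4585|11⟩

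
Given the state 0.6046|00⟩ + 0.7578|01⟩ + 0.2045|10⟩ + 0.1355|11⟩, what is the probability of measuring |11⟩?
0.01836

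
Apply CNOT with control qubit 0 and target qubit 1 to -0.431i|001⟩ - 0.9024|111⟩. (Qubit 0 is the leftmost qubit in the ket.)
-0.431i|001⟩ - 0.9024|101⟩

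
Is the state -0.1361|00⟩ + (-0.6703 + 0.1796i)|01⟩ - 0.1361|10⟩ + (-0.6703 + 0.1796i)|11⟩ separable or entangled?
Separable

Writing the state as a|00⟩ + b|01⟩ + c|10⟩ + d|11⟩, it is a product state iff ad − bc = 0.
Here (a, b, c, d) = (-0.1361, (-0.6703 + 0.1796i), -0.1361, (-0.6703 + 0.1796i)): ad − bc = (-0.1361)(-0.6703 + 0.1796i) − (-0.6703 + 0.1796i)(-0.1361) = 0, so the state is separable.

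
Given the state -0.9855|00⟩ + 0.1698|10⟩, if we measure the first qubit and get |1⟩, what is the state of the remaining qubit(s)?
|0⟩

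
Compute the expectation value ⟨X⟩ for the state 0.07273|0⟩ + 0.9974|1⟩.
0.1451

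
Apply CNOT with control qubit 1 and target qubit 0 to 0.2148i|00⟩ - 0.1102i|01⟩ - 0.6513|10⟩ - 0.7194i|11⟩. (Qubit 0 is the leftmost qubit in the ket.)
0.2148i|00⟩ - 0.7194i|01⟩ - 0.6513|10⟩ - 0.1102i|11⟩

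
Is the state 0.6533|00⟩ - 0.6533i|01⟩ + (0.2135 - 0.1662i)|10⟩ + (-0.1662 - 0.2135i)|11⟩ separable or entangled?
Separable

Writing the state as a|00⟩ + b|01⟩ + c|10⟩ + d|11⟩, it is a product state iff ad − bc = 0.
Here (a, b, c, d) = (0.6533, -0.6533i, (0.2135 - 0.1662i), (-0.1662 - 0.2135i)): ad − bc = (0.6533)(-0.1662 - 0.2135i) − (-0.6533i)(0.2135 - 0.1662i) = 0, so the state is separable.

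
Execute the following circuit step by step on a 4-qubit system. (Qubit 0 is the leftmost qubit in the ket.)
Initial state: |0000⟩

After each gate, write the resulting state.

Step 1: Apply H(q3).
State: 1/√2|0000⟩ + 1/√2|0001⟩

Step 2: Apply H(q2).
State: 1/2|0000⟩ + 1/2|0001⟩ + 1/2|0010⟩ + 1/2|0011⟩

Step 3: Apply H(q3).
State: 1/√2|0000⟩ + 1/√2|0010⟩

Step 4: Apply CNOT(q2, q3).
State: 1/√2|0000⟩ + 1/√2|0011⟩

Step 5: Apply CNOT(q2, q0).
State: 1/√2|0000⟩ + 1/√2|1011⟩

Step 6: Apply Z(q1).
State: 1/√2|0000⟩ + 1/√2|1011⟩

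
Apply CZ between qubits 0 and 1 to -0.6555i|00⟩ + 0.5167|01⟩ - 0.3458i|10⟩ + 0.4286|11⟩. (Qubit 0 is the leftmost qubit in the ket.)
-0.6555i|00⟩ + 0.5167|01⟩ - 0.3458i|10⟩ - 0.4286|11⟩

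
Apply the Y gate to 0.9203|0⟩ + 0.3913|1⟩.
-0.3913i|0⟩ + 0.9203i|1⟩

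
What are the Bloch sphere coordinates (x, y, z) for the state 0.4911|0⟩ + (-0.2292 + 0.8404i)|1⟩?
(-0.2251, 0.8254, -0.5176)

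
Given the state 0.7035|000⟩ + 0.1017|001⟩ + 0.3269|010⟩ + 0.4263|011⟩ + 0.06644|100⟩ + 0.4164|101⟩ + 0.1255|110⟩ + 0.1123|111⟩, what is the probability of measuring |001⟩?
0.01034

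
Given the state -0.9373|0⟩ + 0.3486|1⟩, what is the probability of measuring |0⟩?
0.8785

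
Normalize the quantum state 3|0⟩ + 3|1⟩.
1/√2|0⟩ + 1/√2|1⟩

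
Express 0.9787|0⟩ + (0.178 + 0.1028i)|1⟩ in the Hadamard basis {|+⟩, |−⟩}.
(0.8179 + 0.07269i)|+⟩ + (0.5662 - 0.07269i)|−⟩

With |ψ⟩ = α|0⟩ + β|1⟩, the Hadamard-basis coefficients are ⟨+|ψ⟩ = (α + β)/√2 and ⟨−|ψ⟩ = (α − β)/√2.
Here α = 0.9787, β = (0.178 + 0.1028i): (α + β)/√2 = (0.8179 + 0.07269i), (α − β)/√2 = (0.5662 - 0.07269i).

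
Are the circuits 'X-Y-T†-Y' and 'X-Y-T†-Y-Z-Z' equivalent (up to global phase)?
Yes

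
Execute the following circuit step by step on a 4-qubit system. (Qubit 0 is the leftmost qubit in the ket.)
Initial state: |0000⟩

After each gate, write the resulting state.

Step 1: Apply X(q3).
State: |0001⟩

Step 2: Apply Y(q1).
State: i|0101⟩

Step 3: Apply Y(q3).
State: |0100⟩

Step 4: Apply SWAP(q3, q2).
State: |0100⟩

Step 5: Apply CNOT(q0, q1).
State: |0100⟩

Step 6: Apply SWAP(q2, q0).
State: |0100⟩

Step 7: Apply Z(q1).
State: -|0100⟩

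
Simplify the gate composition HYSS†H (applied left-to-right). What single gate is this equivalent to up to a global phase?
Y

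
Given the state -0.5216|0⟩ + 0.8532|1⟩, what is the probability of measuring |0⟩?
0.2721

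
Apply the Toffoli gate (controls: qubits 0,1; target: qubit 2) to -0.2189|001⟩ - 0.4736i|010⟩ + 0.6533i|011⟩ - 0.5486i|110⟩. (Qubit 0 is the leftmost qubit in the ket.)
-0.2189|001⟩ - 0.4736i|010⟩ + 0.6533i|011⟩ - 0.5486i|111⟩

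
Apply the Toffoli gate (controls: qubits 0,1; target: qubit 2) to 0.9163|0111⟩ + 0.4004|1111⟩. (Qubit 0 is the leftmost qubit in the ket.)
0.9163|0111⟩ + 0.4004|1101⟩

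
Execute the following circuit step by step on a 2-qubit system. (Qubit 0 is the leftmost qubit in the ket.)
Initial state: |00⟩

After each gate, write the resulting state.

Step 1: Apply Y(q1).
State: i|01⟩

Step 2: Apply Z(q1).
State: -i|01⟩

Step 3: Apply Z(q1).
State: i|01⟩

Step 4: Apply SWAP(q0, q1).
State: i|10⟩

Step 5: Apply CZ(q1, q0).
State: i|10⟩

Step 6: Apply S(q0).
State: -|10⟩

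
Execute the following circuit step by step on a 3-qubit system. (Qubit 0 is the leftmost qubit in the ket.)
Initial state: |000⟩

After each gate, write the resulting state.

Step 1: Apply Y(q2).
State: i|001⟩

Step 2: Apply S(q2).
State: -|001⟩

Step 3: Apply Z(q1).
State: -|001⟩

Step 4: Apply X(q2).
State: -|000⟩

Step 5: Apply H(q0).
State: -1/√2|000⟩ - 1/√2|100⟩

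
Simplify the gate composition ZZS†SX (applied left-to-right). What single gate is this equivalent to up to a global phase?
X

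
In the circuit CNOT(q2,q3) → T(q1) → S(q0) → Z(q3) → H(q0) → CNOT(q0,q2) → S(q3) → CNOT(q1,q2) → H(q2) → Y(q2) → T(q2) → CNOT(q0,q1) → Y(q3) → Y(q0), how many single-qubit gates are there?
10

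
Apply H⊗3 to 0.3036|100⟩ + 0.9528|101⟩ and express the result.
0.4442|000⟩ - 0.2295|001⟩ + 0.4442|010⟩ - 0.2295|011⟩ - 0.4442|100⟩ + 0.2295|101⟩ - 0.4442|110⟩ + 0.2295|111⟩

H⊗3 gives amp(|y⟩) = (1/2√2) Σ_x (−1)^(x·y) amp(|x⟩), where x·y is the number of positions in which both x and y have a 1.
|000⟩: (0.3036 + 0.9528)/(2√2) = 0.4442
|001⟩: (0.3036 - 0.9528)/(2√2) = -0.2295
|010⟩: (0.3036 + 0.9528)/(2√2) = 0.4442
|011⟩: (0.3036 - 0.9528)/(2√2) = -0.2295
|100⟩: (-0.3036 - 0.9528)/(2√2) = -0.4442
|101⟩: (-0.3036 + 0.9528)/(2√2) = 0.2295
|110⟩: (-0.3036 - 0.9528)/(2√2) = -0.4442
|111⟩: (-0.3036 + 0.9528)/(2√2) = 0.2295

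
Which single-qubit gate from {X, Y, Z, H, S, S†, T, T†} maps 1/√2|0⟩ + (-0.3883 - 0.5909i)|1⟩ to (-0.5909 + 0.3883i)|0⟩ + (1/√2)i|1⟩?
Y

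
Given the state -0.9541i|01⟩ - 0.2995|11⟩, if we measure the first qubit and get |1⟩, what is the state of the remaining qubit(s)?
-|1⟩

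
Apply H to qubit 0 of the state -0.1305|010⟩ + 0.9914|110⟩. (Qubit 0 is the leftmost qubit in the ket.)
0.6087|010⟩ - 0.7933|110⟩

H on qubit 0 mixes each pair of kets that differ only in qubit 0: amplitudes (a, b) of (|…0…⟩, |…1…⟩) become ((a + b)/√2, (a − b)/√2). Kets absent from the input have amplitude 0.
(|010⟩, |110⟩): (a, b) = (-0.1305, 0.9914) → (0.6087, -0.7933)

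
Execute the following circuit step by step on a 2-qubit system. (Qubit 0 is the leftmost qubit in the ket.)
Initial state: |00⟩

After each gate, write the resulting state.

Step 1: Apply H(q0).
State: 1/√2|00⟩ + 1/√2|10⟩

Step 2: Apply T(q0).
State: 1/√2|00⟩ + (1/2 + (1/2)i)|10⟩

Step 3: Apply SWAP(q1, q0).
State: 1/√2|00⟩ + (1/2 + (1/2)i)|01⟩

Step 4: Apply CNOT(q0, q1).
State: 1/√2|00⟩ + (1/2 + (1/2)i)|01⟩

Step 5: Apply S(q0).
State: 1/√2|00⟩ + (1/2 + (1/2)i)|01⟩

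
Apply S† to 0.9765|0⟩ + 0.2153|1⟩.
0.9765|0⟩ - 0.2153i|1⟩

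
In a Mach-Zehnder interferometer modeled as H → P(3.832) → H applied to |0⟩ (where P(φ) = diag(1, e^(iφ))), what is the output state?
(0.1145 - 0.3184i)|0⟩ + (0.8855 + 0.3184i)|1⟩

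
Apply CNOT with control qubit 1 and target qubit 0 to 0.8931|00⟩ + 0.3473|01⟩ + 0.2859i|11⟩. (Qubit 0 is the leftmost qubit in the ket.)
0.8931|00⟩ + 0.2859i|01⟩ + 0.3473|11⟩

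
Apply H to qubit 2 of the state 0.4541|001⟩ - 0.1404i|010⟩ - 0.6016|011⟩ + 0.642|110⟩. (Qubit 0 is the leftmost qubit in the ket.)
0.3211|000⟩ - 0.3211|001⟩ + (-0.4254 - 0.09928i)|010⟩ + (0.4254 - 0.09928i)|011⟩ + 0.454|110⟩ + 0.454|111⟩

H on qubit 2 mixes each pair of kets that differ only in qubit 2: amplitudes (a, b) of (|…0…⟩, |…1…⟩) become ((a + b)/√2, (a − b)/√2). Kets absent from the input have amplitude 0.
(|000⟩, |001⟩): (a, b) = (0, 0.4541) → (0.3211, -0.3211)
(|010⟩, |011⟩): (a, b) = (-0.1404i, -0.6016) → ((-0.4254 - 0.09928i), (0.4254 - 0.09928i))
(|110⟩, |111⟩): (a, b) = (0.642, 0) → (0.454, 0.454)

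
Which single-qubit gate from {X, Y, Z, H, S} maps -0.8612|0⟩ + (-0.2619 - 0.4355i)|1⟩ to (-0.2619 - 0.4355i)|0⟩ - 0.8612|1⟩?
X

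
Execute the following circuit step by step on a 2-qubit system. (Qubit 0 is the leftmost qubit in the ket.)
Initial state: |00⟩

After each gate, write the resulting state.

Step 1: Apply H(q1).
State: 1/√2|00⟩ + 1/√2|01⟩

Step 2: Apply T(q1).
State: 1/√2|00⟩ + (1/2 + (1/2)i)|01⟩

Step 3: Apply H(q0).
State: 1/2|00⟩ + (1/√8 + (1/√8)i)|01⟩ + 1/2|10⟩ + (1/√8 + (1/√8)i)|11⟩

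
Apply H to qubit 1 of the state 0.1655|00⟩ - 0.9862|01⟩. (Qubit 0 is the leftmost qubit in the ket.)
-0.5803|00⟩ + 0.8144|01⟩

H on qubit 1 mixes each pair of kets that differ only in qubit 1: amplitudes (a, b) of (|…0…⟩, |…1…⟩) become ((a + b)/√2, (a − b)/√2). Kets absent from the input have amplitude 0.
(|00⟩, |01⟩): (a, b) = (0.1655, -0.9862) → (-0.5803, 0.8144)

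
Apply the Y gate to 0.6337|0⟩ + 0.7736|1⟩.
-0.7736i|0⟩ + 0.6337i|1⟩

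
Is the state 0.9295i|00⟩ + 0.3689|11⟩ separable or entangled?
Entangled

Writing the state as a|00⟩ + b|01⟩ + c|10⟩ + d|11⟩, it is a product state iff ad − bc = 0.
Here (a, b, c, d) = (0.9295i, 0, 0, 0.3689): ad − bc = (0.9295i)(0.3689) − (0)(0) = 0.3429i ≠ 0, so the state is entangled.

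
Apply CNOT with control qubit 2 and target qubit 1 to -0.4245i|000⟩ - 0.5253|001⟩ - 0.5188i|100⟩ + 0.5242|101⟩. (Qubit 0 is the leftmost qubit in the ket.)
-0.4245i|000⟩ - 0.5253|011⟩ - 0.5188i|100⟩ + 0.5242|111⟩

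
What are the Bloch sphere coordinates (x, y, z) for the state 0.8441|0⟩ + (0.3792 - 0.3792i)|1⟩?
(0.6402, -0.6402, 0.4249)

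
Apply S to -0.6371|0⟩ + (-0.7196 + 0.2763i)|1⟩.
-0.6371|0⟩ + (-0.2763 - 0.7196i)|1⟩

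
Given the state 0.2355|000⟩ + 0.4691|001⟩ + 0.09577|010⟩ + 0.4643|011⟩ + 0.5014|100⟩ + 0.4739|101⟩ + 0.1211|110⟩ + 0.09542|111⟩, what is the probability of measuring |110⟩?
0.01467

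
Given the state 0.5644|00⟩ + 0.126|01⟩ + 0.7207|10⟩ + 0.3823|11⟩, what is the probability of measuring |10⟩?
0.5194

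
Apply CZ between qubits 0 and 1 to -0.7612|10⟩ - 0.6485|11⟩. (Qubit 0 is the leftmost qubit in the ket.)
-0.7612|10⟩ + 0.6485|11⟩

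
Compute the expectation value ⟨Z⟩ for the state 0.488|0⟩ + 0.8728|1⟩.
-0.5236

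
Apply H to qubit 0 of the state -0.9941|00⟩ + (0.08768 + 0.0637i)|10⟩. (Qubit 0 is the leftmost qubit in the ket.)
(-0.6409 + 0.04504i)|00⟩ + (-0.7649 - 0.04504i)|10⟩

H on qubit 0 mixes each pair of kets that differ only in qubit 0: amplitudes (a, b) of (|…0…⟩, |…1…⟩) become ((a + b)/√2, (a − b)/√2). Kets absent from the input have amplitude 0.
(|00⟩, |10⟩): (a, b) = (-0.9941, (0.08768 + 0.0637i)) → ((-0.6409 + 0.04504i), (-0.7649 - 0.04504i))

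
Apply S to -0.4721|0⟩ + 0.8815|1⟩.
-0.4721|0⟩ + 0.8815i|1⟩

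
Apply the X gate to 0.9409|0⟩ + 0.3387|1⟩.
0.3387|0⟩ + 0.9409|1⟩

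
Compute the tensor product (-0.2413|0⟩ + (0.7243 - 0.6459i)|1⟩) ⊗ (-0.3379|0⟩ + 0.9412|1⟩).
0.08154|00⟩ - 0.2271|01⟩ + (-0.2447 + 0.2182i)|10⟩ + (0.6817 - 0.6079i)|11⟩

amp(|b₁b₂…⟩) = product of the factor amplitudes for bits b₁, b₂, …; only kets whose every factor amplitude is nonzero survive.
|00⟩: (-0.2413)(-0.3379) = 0.08154
|01⟩: (-0.2413)(0.9412) = -0.2271
|10⟩: (0.7243 - 0.6459i)(-0.3379) = (-0.2447 + 0.2182i)
|11⟩: (0.7243 - 0.6459i)(0.9412) = (0.6817 - 0.6079i)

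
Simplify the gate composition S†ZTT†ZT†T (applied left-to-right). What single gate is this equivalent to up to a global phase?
S†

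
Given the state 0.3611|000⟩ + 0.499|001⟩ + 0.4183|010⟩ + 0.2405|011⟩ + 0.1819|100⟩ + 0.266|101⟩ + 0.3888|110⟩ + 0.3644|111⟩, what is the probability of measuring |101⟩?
0.07076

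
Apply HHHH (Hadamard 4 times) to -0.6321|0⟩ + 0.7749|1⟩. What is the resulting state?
-0.6321|0⟩ + 0.7749|1⟩

H² = I, so an even number of Hadamards cancels: H^4 = I and the state is unchanged.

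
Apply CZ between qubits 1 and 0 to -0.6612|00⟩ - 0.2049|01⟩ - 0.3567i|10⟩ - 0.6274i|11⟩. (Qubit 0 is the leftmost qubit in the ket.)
-0.6612|00⟩ - 0.2049|01⟩ - 0.3567i|10⟩ + 0.6274i|11⟩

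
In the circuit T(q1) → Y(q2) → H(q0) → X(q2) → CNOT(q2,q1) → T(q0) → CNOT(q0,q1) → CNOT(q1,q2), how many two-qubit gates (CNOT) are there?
3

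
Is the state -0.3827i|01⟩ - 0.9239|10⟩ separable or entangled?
Entangled

Writing the state as a|00⟩ + b|01⟩ + c|10⟩ + d|11⟩, it is a product state iff ad − bc = 0.
Here (a, b, c, d) = (0, -0.3827i, -0.9239, 0): ad − bc = (0)(0) − (-0.3827i)(-0.9239) = -0.3536i ≠ 0, so the state is entangled.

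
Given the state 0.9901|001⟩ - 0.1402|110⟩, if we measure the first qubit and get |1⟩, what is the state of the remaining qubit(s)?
-|10⟩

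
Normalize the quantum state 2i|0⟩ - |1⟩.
0.8944i|0⟩ - 1/√5|1⟩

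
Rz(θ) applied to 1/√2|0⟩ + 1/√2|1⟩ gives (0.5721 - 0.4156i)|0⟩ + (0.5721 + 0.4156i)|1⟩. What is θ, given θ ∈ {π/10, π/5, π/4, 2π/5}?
2π/5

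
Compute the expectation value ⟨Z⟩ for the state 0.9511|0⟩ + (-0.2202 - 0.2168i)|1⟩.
0.8091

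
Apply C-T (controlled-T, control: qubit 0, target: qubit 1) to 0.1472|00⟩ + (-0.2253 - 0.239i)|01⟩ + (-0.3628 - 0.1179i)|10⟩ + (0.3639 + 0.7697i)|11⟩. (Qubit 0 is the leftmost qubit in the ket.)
0.1472|00⟩ + (-0.2253 - 0.239i)|01⟩ + (-0.3628 - 0.1179i)|10⟩ + (-0.2869 + 0.8016i)|11⟩

C-T leaves the control-|0⟩ kets |00⟩, |01⟩ unchanged and applies T to qubit 1 on the control-|1⟩ pair (|10⟩, |11⟩).
T = [[1, 0], [0, (1/√2 + (1/√2)i)]].
With a = amp(|10⟩) = (-0.3628 - 0.1179i) and b = amp(|11⟩) = (0.3639 + 0.7697i):
new amp(|10⟩) = (1)·a = (-0.3628 - 0.1179i)
new amp(|11⟩) = (1/√2 + (1/√2)i)·b = (-0.2869 + 0.8016i)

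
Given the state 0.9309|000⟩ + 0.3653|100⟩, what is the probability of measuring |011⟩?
0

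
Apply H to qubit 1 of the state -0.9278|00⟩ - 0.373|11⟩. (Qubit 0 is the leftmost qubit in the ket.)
-0.6561|00⟩ - 0.6561|01⟩ - 0.2638|10⟩ + 0.2638|11⟩

H on qubit 1 mixes each pair of kets that differ only in qubit 1: amplitudes (a, b) of (|…0…⟩, |…1…⟩) become ((a + b)/√2, (a − b)/√2). Kets absent from the input have amplitude 0.
(|00⟩, |01⟩): (a, b) = (-0.9278, 0) → (-0.6561, -0.6561)
(|10⟩, |11⟩): (a, b) = (0, -0.373) → (-0.2638, 0.2638)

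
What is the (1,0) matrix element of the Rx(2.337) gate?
-0.9202i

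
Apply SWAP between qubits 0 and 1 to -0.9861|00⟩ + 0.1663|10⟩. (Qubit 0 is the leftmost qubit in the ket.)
-0.9861|00⟩ + 0.1663|01⟩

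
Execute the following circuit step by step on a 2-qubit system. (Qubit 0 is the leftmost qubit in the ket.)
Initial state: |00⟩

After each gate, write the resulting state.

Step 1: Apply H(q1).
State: 1/√2|00⟩ + 1/√2|01⟩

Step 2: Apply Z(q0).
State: 1/√2|00⟩ + 1/√2|01⟩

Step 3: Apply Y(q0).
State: (1/√2)i|10⟩ + (1/√2)i|11⟩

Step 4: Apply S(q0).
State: -1/√2|10⟩ - 1/√2|11⟩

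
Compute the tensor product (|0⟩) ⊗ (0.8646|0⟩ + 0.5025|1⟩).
0.8646|00⟩ + 0.5025|01⟩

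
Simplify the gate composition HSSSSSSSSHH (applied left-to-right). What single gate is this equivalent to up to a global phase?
H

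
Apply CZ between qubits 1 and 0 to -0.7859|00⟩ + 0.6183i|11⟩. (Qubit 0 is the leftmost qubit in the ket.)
-0.7859|00⟩ - 0.6183i|11⟩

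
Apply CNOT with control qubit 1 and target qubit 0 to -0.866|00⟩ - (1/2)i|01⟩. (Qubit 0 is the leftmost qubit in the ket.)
-0.866|00⟩ - (1/2)i|11⟩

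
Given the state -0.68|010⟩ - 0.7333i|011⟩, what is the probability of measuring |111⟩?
0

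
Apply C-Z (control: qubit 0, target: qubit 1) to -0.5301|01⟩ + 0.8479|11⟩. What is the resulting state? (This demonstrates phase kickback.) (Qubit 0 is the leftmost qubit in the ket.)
-0.5301|01⟩ - 0.8479|11⟩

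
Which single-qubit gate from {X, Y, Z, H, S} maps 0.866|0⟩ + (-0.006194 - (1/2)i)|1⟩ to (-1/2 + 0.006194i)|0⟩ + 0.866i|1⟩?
Y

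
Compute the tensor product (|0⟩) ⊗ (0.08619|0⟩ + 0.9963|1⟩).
0.08619|00⟩ + 0.9963|01⟩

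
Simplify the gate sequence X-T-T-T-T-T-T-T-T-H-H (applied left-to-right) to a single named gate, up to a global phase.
X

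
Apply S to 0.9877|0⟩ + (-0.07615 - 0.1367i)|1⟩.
0.9877|0⟩ + (0.1367 - 0.07615i)|1⟩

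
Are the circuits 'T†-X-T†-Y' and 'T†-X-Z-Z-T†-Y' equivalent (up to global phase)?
Yes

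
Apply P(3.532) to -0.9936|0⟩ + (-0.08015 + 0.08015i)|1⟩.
-0.9936|0⟩ + (0.1046 - 0.04362i)|1⟩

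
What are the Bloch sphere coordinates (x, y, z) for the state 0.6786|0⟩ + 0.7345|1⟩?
(0.9969, 0, -0.07899)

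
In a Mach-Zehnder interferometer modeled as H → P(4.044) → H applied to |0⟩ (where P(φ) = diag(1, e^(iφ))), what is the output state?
(0.1901 - 0.3924i)|0⟩ + (0.8099 + 0.3924i)|1⟩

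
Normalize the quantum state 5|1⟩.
|1⟩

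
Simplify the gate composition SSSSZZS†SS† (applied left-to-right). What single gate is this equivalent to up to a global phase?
S†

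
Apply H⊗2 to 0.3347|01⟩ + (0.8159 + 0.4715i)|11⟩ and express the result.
(0.5753 + 0.2358i)|00⟩ + (-0.5753 - 0.2358i)|01⟩ + (-0.2406 - 0.2358i)|10⟩ + (0.2406 + 0.2358i)|11⟩

H⊗2 gives amp(|y⟩) = (1/2) Σ_x (−1)^(x·y) amp(|x⟩), where x·y is the number of positions in which both x and y have a 1.
|00⟩: (0.3347 + (0.8159 + 0.4715i))/2 = (0.5753 + 0.2358i)
|01⟩: (-0.3347 - (0.8159 + 0.4715i))/2 = (-0.5753 - 0.2358i)
|10⟩: (0.3347 - (0.8159 + 0.4715i))/2 = (-0.2406 - 0.2358i)
|11⟩: (-0.3347 + (0.8159 + 0.4715i))/2 = (0.2406 + 0.2358i)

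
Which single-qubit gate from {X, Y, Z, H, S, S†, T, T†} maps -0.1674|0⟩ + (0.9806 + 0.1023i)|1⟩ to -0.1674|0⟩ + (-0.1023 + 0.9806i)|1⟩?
S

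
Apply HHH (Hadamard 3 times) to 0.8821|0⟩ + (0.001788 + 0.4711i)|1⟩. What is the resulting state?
(0.625 + 0.3331i)|0⟩ + (0.6225 - 0.3331i)|1⟩

H² = I, so H^3 = H: a single Hadamard. With (a, b) = (0.8821, (0.001788 + 0.4711i)), H gives ((a + b)/√2, (a − b)/√2) = ((0.625 + 0.3331i), (0.6225 - 0.3331i)).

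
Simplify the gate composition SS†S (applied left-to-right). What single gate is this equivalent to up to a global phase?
S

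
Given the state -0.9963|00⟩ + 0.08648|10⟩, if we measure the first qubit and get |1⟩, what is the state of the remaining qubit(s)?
|0⟩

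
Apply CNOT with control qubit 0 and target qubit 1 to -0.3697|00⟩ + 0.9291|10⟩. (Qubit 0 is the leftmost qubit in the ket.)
-0.3697|00⟩ + 0.9291|11⟩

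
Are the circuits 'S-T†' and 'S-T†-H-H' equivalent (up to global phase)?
Yes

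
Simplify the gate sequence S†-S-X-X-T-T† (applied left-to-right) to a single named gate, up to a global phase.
I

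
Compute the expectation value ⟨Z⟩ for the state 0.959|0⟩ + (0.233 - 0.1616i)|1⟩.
0.8393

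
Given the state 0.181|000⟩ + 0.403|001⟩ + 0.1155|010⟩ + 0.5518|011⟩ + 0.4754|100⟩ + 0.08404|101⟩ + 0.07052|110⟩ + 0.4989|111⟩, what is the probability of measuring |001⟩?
0.1624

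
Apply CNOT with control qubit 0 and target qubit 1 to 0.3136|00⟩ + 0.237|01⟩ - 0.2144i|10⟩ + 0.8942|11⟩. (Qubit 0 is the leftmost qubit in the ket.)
0.3136|00⟩ + 0.237|01⟩ + 0.8942|10⟩ - 0.2144i|11⟩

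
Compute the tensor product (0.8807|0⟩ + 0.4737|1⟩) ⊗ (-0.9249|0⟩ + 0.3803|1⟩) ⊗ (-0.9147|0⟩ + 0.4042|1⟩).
0.7451|000⟩ - 0.3292|001⟩ - 0.3064|010⟩ + 0.1354|011⟩ + 0.4008|100⟩ - 0.1771|101⟩ - 0.1648|110⟩ + 0.07282|111⟩

amp(|b₁b₂…⟩) = product of the factor amplitudes for bits b₁, b₂, …; only kets whose every factor amplitude is nonzero survive.
|000⟩: (0.8807)(-0.9249)(-0.9147) = 0.7451
|001⟩: (0.8807)(-0.9249)(0.4042) = -0.3292
|010⟩: (0.8807)(0.3803)(-0.9147) = -0.3064
|011⟩: (0.8807)(0.3803)(0.4042) = 0.1354
|100⟩: (0.4737)(-0.9249)(-0.9147) = 0.4008
|101⟩: (0.4737)(-0.9249)(0.4042) = -0.1771
|110⟩: (0.4737)(0.3803)(-0.9147) = -0.1648
|111⟩: (0.4737)(0.3803)(0.4042) = 0.07282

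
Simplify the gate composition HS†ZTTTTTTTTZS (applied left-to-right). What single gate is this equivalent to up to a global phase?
H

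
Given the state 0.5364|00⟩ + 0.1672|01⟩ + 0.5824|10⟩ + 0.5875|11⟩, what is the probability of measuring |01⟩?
0.02796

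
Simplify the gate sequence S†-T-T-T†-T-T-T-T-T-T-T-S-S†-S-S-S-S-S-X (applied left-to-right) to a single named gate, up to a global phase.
X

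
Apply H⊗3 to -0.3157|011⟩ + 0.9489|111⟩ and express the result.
0.2239|000⟩ - 0.2239|001⟩ - 0.2239|010⟩ + 0.2239|011⟩ - 0.4471|100⟩ + 0.4471|101⟩ + 0.4471|110⟩ - 0.4471|111⟩

H⊗3 gives amp(|y⟩) = (1/2√2) Σ_x (−1)^(x·y) amp(|x⟩), where x·y is the number of positions in which both x and y have a 1.
|000⟩: (-0.3157 + 0.9489)/(2√2) = 0.2239
|001⟩: (0.3157 - 0.9489)/(2√2) = -0.2239
|010⟩: (0.3157 - 0.9489)/(2√2) = -0.2239
|011⟩: (-0.3157 + 0.9489)/(2√2) = 0.2239
|100⟩: (-0.3157 - 0.9489)/(2√2) = -0.4471
|101⟩: (0.3157 + 0.9489)/(2√2) = 0.4471
|110⟩: (0.3157 + 0.9489)/(2√2) = 0.4471
|111⟩: (-0.3157 - 0.9489)/(2√2) = -0.4471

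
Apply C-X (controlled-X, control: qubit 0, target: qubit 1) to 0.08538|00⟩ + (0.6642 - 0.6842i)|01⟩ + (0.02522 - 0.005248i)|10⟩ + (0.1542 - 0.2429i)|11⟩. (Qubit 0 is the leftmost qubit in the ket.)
0.08538|00⟩ + (0.6642 - 0.6842i)|01⟩ + (0.1542 - 0.2429i)|10⟩ + (0.02522 - 0.005248i)|11⟩

C-X leaves the control-|0⟩ kets |00⟩, |01⟩ unchanged and applies X to qubit 1 on the control-|1⟩ pair (|10⟩, |11⟩).
X = [[0, 1], [1, 0]].
With a = amp(|10⟩) = (0.02522 - 0.005248i) and b = amp(|11⟩) = (0.1542 - 0.2429i):
new amp(|10⟩) = (1)·b = (0.1542 - 0.2429i)
new amp(|11⟩) = (1)·a = (0.02522 - 0.005248i)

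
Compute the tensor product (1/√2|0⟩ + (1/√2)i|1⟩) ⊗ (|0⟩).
1/√2|00⟩ + (1/√2)i|10⟩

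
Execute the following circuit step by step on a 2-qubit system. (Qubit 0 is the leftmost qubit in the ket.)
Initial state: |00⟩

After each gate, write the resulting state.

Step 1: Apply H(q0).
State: 1/√2|00⟩ + 1/√2|10⟩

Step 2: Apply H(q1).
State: 1/2|00⟩ + 1/2|01⟩ + 1/2|10⟩ + 1/2|11⟩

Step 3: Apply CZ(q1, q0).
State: 1/2|00⟩ + 1/2|01⟩ + 1/2|10⟩ - 1/2|11⟩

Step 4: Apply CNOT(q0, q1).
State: 1/2|00⟩ + 1/2|01⟩ - 1/2|10⟩ + 1/2|11⟩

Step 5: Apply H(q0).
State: 1/√2|01⟩ + 1/√2|10⟩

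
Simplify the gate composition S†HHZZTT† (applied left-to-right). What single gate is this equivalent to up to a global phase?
S†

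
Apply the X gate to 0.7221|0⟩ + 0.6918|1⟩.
0.6918|0⟩ + 0.7221|1⟩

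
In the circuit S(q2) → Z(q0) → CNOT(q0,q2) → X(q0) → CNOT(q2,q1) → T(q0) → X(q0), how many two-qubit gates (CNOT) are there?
2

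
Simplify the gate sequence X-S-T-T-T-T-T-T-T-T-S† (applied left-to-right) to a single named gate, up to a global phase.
X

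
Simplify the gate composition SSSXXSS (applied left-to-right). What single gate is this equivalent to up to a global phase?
S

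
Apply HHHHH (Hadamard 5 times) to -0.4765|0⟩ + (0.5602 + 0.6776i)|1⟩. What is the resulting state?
(0.05918 + 0.4791i)|0⟩ + (-0.7331 - 0.4791i)|1⟩

H² = I, so H^5 = H: a single Hadamard. With (a, b) = (-0.4765, (0.5602 + 0.6776i)), H gives ((a + b)/√2, (a − b)/√2) = ((0.05918 + 0.4791i), (-0.7331 - 0.4791i)).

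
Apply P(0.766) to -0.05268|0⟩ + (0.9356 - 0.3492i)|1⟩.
-0.05268|0⟩ + (0.9164 + 0.3969i)|1⟩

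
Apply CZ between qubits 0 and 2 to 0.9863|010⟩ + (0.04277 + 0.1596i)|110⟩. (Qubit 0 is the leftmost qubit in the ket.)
0.9863|010⟩ + (0.04277 + 0.1596i)|110⟩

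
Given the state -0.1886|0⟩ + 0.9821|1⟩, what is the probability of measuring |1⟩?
0.9645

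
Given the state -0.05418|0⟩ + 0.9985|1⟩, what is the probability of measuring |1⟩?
0.997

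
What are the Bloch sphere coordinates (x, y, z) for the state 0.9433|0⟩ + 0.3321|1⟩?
(0.6265, 0, 0.7795)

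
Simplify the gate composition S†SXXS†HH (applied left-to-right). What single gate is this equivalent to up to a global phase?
S†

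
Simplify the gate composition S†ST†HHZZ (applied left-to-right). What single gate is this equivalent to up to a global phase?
T†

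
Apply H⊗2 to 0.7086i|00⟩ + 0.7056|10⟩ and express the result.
(0.3528 + 0.3543i)|00⟩ + (0.3528 + 0.3543i)|01⟩ + (-0.3528 + 0.3543i)|10⟩ + (-0.3528 + 0.3543i)|11⟩

H⊗2 gives amp(|y⟩) = (1/2) Σ_x (−1)^(x·y) amp(|x⟩), where x·y is the number of positions in which both x and y have a 1.
|00⟩: (0.7086i + 0.7056)/2 = (0.3528 + 0.3543i)
|01⟩: (0.7086i + 0.7056)/2 = (0.3528 + 0.3543i)
|10⟩: (0.7086i - 0.7056)/2 = (-0.3528 + 0.3543i)
|11⟩: (0.7086i - 0.7056)/2 = (-0.3528 + 0.3543i)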